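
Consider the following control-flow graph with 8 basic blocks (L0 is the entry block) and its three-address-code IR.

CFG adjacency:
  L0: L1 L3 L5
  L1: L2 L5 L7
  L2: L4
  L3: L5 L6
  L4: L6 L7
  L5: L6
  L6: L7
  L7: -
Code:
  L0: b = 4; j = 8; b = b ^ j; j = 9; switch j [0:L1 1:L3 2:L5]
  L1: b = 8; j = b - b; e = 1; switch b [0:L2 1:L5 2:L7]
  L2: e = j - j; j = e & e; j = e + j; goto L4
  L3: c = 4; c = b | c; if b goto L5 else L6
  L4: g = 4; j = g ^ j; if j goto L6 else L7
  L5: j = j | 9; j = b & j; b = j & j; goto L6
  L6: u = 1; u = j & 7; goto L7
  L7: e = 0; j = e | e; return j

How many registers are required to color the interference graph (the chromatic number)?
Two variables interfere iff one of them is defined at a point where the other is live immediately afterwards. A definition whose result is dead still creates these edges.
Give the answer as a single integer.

Answer: 3

Working:
Block summaries:
  L0 def {b,j} use ∅
  L1 def {b,e,j} use ∅
  L2 def {e,j} use {j}
  L3 def {c} use {b}
  L4 def {g,j} use {j}
  L5 def {b,j} use {b,j}
  L6 def {u} use {j}
  L7 def {e,j} use ∅

Liveness:
  live L0: ∅→{b,j}
  live L1: ∅→{b,j}
  live L2: {j}→{j}
  live L3: {b,j}→{b,j}
  live L4: {j}→{j}
  live L5: {b,j}→{j}
  live L6: {j}→∅
  live L7: ∅→∅

Interfere edges:
  b↔{c,e,j}
  c↔{b,j}
  e↔{b,j}
  g↔{j}
  j↔{b,c,e,g,u}
  u↔{j}

Registers:
  {b,c,j} pairwise interfere (3-clique) ⇒ χ ≥ 3
  3-colouring: r0={j}  r1={b,g,u}  r2={c,e}
  χ = 3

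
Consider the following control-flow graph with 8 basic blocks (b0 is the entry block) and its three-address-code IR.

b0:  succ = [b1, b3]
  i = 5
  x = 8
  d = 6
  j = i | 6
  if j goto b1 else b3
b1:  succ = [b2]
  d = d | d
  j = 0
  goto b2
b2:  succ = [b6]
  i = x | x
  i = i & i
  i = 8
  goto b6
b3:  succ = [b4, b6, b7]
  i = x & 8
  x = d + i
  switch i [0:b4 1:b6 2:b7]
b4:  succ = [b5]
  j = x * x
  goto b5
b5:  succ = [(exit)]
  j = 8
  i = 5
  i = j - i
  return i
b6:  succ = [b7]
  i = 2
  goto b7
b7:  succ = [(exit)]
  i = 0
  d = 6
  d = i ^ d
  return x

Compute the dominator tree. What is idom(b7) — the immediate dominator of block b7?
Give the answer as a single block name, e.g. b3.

idom tree: b1←b0 b2←b1 b3←b0 b4←b3 b5←b4 b6←b0 b7←b0
Dom at joins:
  b6: preds {b2,b3}: {b0,b1,b2} ∩ {b0,b3} = {b0}; idom=b0
  b7: preds {b3,b6}: {b0,b3} ∩ {b0,b6} = {b0}; idom=b0

idom(b7) = b0

Answer: b0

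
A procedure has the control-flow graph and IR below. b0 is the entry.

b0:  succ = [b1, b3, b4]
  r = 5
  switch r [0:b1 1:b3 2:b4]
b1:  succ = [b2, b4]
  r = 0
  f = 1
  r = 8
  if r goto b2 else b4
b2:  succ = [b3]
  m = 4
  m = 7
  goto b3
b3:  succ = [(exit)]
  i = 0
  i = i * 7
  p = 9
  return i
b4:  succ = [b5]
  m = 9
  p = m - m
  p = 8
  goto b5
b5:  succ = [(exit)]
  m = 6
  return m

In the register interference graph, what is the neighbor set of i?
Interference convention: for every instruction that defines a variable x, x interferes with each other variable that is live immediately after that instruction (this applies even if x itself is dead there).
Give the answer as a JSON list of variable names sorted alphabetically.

Answer: ["p"]

Working:
def/use:
  b0: def={r} ue=∅
  b1: def={f,r} ue=∅
  b2: def={m} ue=∅
  b3: def={i,p} ue=∅
  b4: def={m,p} ue=∅
  b5: def={m} ue=∅

Liveness:
  b0 li=∅ lo=∅
  b1 li=∅ lo=∅
  b2 li=∅ lo=∅
  b3 li=∅ lo=∅
  b4 li=∅ lo=∅
  b5 li=∅ lo=∅

Interfere edges:
  f — ∅
  i — {p}
  m — ∅
  p — {i}
  r — ∅

N(i) = ["p"]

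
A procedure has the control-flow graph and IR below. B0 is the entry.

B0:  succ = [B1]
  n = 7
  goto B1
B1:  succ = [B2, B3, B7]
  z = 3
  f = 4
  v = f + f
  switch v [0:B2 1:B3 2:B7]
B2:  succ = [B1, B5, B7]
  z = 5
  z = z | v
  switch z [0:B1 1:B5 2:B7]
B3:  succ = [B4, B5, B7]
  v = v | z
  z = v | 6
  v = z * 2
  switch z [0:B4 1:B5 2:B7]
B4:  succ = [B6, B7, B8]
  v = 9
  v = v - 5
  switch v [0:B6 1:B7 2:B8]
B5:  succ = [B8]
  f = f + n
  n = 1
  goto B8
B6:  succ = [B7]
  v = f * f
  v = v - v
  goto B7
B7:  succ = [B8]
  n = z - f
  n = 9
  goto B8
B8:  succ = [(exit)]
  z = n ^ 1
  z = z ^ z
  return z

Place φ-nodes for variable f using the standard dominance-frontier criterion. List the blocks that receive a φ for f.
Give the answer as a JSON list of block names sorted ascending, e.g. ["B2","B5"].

Answer: ["B1", "B8"]

Working:
idom tree: B1←B0 B2←B1 B3←B1 B4←B3 B5←B1 B6←B4 B7←B1 B8←B1
Dom∩ at merges:
  B1: preds {B0,B2}: {B0} ∩ {B0,B1,B2} = {B0}; idom=B0
  B5: preds {B2,B3}: {B0,B1,B2} ∩ {B0,B1,B3} = {B0,B1}; idom=B1
  B7: preds {B1,B2,B3,B4,B6}: {B0,B1} ∩ {B0,B1,B2} ∩ {B0,B1,B3} ∩ {B0,B1,B3,B4} ∩ {B0,B1,B3,B4,B6} = {B0,B1}; idom=B1
  B8: preds {B4,B5,B7}: {B0,B1,B3,B4} ∩ {B0,B1,B5} ∩ {B0,B1,B7} = {B0,B1}; idom=B1

DF walk-up:
  join B1 pred B0: · stop@B0
  join B1 pred B2: B2→B1 stop@B0
  join B5 pred B2: B2 stop@B1
  join B5 pred B3: B3 stop@B1
  join B7 pred B1: · stop@B1
  join B7 pred B2: B2 stop@B1
  join B7 pred B3: B3 stop@B1
  join B7 pred B4: B4→B3 stop@B1
  join B7 pred B6: B6→B4→B3 stop@B1
  join B8 pred B4: B4→B3 stop@B1
  join B8 pred B5: B5 stop@B1
  join B8 pred B7: B7 stop@B1
  B0: DF=∅
  B1: DF={B1}
  B2: DF={B1,B5,B7}
  B3: DF={B5,B7,B8}
  B4: DF={B7,B8}
  B5: DF={B8}
  B6: DF={B7}
  B7: DF={B8}
  B8: DF=∅

φ for f: defs {B1,B5}
  DF⁺ = {B1,B8}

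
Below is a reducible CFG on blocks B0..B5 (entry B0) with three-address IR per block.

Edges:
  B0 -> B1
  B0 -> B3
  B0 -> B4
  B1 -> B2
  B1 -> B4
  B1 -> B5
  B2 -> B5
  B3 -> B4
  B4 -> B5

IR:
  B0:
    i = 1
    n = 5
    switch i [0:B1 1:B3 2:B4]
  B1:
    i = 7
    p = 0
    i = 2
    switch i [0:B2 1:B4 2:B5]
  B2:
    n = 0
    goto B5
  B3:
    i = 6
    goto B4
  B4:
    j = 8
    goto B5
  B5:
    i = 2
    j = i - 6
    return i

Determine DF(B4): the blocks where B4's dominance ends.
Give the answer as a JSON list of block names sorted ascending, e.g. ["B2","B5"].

Answer: ["B5"]

Derivation:
idom tree: B1←B0 B2←B1 B3←B0 B4←B0 B5←B0
Dom at joins:
  B4: preds {B0,B1,B3}: {B0} ∩ {B0,B1} ∩ {B0,B3} = {B0}; idom=B0
  B5: preds {B1,B2,B4}: {B0,B1} ∩ {B0,B1,B2} ∩ {B0,B4} = {B0}; idom=B0

DF walk-up:
  join B4 pred B0: · stop@B0
  join B4 pred B1: B1 stop@B0
  join B4 pred B3: B3 stop@B0
  join B5 pred B1: B1 stop@B0
  join B5 pred B2: B2→B1 stop@B0
  join B5 pred B4: B4 stop@B0
  B0 → ∅
  B1 → {B4,B5}
  B2 → {B5}
  B3 → {B4}
  B4 → {B5}
  B5 → ∅

DF(B4) = ["B5"]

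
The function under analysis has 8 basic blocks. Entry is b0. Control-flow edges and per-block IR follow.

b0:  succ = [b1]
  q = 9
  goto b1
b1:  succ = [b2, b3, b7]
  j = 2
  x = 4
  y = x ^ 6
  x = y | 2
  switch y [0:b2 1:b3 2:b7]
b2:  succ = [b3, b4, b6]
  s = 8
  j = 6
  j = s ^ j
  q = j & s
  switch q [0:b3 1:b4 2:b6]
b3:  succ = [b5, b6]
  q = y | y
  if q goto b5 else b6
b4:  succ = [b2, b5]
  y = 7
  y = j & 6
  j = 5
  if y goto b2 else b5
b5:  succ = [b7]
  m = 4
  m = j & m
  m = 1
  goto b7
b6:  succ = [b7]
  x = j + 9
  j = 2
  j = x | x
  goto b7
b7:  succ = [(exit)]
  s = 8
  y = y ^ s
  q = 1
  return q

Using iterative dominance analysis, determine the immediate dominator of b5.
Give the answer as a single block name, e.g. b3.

idom tree: b1←b0 b2←b1 b3←b1 b4←b2 b5←b1 b6←b1 b7←b1
Join-block Dom:
  b2: preds {b1,b4}: {b0,b1} ∩ {b0,b1,b2,b4} = {b0,b1}; idom=b1
  b3: preds {b1,b2}: {b0,b1} ∩ {b0,b1,b2} = {b0,b1}; idom=b1
  b5: preds {b3,b4}: {b0,b1,b3} ∩ {b0,b1,b2,b4} = {b0,b1}; idom=b1
  b6: preds {b2,b3}: {b0,b1,b2} ∩ {b0,b1,b3} = {b0,b1}; idom=b1
  b7: preds {b1,b5,b6}: {b0,b1} ∩ {b0,b1,b5} ∩ {b0,b1,b6} = {b0,b1}; idom=b1

idom(b5) = b1

Answer: b1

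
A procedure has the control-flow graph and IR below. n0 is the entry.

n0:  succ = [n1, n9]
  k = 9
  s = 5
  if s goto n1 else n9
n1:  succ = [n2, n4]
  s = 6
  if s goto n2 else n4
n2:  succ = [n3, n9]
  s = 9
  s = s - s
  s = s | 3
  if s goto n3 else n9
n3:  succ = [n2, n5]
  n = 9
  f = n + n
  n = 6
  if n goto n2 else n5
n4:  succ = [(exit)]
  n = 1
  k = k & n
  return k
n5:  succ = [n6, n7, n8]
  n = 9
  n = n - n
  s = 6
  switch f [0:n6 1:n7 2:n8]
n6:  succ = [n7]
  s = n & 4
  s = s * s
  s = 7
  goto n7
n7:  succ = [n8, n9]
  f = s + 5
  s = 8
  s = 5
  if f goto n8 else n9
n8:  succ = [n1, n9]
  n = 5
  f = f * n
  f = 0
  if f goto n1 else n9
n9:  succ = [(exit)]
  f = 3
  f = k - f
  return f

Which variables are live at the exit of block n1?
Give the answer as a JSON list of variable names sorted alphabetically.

def/use:
  n0: def={k,s} ue=∅
  n1: def={s} ue=∅
  n2: def={s} ue=∅
  n3: def={f,n} ue=∅
  n4: def={k,n} ue={k}
  n5: def={n,s} ue={f}
  n6: def={s} ue={n}
  n7: def={f,s} ue={s}
  n8: def={f,n} ue={f}
  n9: def={f} ue={k}

Liveness:
  n0 li=∅ lo={k}
  n1 li={k} lo={k}
  n2 li={k} lo={k}
  n3 li={k} lo={f,k}
  n4 li={k} lo=∅
  n5 li={f,k} lo={f,k,n,s}
  n6 li={k,n} lo={k,s}
  n7 li={k,s} lo={f,k}
  n8 li={f,k} lo={k}
  n9 li={k} lo=∅

live-out(n1) = ["k"]

Answer: ["k"]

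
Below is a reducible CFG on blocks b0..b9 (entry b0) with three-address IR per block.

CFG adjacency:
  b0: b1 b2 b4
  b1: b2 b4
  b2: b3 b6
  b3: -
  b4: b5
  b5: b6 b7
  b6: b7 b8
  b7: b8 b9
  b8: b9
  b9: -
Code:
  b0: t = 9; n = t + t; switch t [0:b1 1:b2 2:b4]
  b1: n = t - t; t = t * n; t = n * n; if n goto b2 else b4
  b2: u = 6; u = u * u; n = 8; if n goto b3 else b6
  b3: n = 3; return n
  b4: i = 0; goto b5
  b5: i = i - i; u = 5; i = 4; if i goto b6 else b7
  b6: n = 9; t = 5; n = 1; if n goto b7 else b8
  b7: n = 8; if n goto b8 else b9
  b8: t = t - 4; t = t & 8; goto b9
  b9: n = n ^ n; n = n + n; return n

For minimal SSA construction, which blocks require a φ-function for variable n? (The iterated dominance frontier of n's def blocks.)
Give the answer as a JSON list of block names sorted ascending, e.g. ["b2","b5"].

idom tree: b1←b0 b2←b0 b3←b2 b4←b0 b5←b4 b6←b0 b7←b0 b8←b0 b9←b0
Dom at joins:
  b2: preds {b0,b1}: {b0} ∩ {b0,b1} = {b0}; idom=b0
  b4: preds {b0,b1}: {b0} ∩ {b0,b1} = {b0}; idom=b0
  b6: preds {b2,b5}: {b0,b2} ∩ {b0,b4,b5} = {b0}; idom=b0
  b7: preds {b5,b6}: {b0,b4,b5} ∩ {b0,b6} = {b0}; idom=b0
  b8: preds {b6,b7}: {b0,b6} ∩ {b0,b7} = {b0}; idom=b0
  b9: preds {b7,b8}: {b0,b7} ∩ {b0,b8} = {b0}; idom=b0

DF walk-up:
  join b2 pred b0: · stop@b0
  join b2 pred b1: b1 stop@b0
  join b4 pred b0: · stop@b0
  join b4 pred b1: b1 stop@b0
  join b6 pred b2: b2 stop@b0
  join b6 pred b5: b5→b4 stop@b0
  join b7 pred b5: b5→b4 stop@b0
  join b7 pred b6: b6 stop@b0
  join b8 pred b6: b6 stop@b0
  join b8 pred b7: b7 stop@b0
  join b9 pred b7: b7 stop@b0
  join b9 pred b8: b8 stop@b0
  b0: DF=∅
  b1: DF={b2,b4}
  b2: DF={b6}
  b3: DF=∅
  b4: DF={b6,b7}
  b5: DF={b6,b7}
  b6: DF={b7,b8}
  b7: DF={b8,b9}
  b8: DF={b9}
  b9: DF=∅

φ for n: defs {b0,b1,b2,b3,b6,b7,b9}
  DF⁺ = {b2,b4,b6,b7,b8,b9}

Answer: ["b2", "b4", "b6", "b7", "b8", "b9"]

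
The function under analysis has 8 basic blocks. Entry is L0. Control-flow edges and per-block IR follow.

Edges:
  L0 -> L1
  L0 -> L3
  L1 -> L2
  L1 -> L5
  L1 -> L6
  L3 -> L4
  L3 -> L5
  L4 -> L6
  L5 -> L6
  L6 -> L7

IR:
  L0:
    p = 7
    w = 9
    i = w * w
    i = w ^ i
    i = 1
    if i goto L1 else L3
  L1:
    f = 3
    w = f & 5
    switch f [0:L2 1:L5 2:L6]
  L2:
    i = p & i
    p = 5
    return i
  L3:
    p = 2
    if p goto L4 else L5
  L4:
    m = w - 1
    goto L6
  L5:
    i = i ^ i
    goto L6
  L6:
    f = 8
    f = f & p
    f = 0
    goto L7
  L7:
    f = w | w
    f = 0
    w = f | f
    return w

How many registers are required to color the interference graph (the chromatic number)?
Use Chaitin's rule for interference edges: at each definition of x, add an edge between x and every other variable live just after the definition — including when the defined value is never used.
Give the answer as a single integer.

Answer: 4

Derivation:
Block summaries:
  L0 def {i,p,w} use ∅
  L1 def {f,w} use ∅
  L2 def {i,p} use {i,p}
  L3 def {p} use ∅
  L4 def {m} use {w}
  L5 def {i} use {i}
  L6 def {f} use {p}
  L7 def {f,w} use {w}

Liveness:
  L0: in=∅ out={i,p,w}
  L1: in={i,p} out={i,p,w}
  L2: in={i,p} out=∅
  L3: in={i,w} out={i,p,w}
  L4: in={p,w} out={p,w}
  L5: in={i,p,w} out={p,w}
  L6: in={p,w} out={w}
  L7: in={w} out=∅

Interfere edges:
  f: {i,p,w}
  i: {f,p,w}
  m: {p,w}
  p: {f,i,m,w}
  w: {f,i,m,p}

Registers:
  {f,i,p,w} pairwise interfere (4-clique) ⇒ χ ≥ 4
  assign f→R2 i→R3 m→R2 p→R0 w→R1 — no edge inside a register ⇒ χ ≤ 4
  χ = 4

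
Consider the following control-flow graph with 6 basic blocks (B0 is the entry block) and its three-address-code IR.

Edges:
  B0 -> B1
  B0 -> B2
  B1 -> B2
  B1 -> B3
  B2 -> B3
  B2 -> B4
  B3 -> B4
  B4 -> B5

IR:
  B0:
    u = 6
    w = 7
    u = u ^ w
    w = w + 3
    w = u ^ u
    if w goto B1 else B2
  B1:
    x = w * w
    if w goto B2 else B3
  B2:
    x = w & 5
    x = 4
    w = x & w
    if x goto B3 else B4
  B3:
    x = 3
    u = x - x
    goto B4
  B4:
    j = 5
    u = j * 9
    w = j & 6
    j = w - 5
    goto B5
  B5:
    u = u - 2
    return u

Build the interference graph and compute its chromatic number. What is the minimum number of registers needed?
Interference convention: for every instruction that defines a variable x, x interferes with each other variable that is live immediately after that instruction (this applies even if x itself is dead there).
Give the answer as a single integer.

Answer: 2

Derivation:
def/use:
  B0: {u,w} / ∅
  B1: {x} / {w}
  B2: {w,x} / {w}
  B3: {u,x} / ∅
  B4: {j,u,w} / ∅
  B5: {u} / {u}

Live sets:
  live B0: ∅→{w}
  live B1: {w}→{w}
  live B2: {w}→∅
  live B3: ∅→∅
  live B4: ∅→{u}
  live B5: {u}→∅

Interfere edges:
  j — {u}
  u — {j,w}
  w — {u,x}
  x — {w}

Registers:
  clique {j,u} ⇒ need ≥ 2
  assign j→R1 u→R0 w→R1 x→R0 — no edge inside a register ⇒ χ ≤ 2
  χ = 2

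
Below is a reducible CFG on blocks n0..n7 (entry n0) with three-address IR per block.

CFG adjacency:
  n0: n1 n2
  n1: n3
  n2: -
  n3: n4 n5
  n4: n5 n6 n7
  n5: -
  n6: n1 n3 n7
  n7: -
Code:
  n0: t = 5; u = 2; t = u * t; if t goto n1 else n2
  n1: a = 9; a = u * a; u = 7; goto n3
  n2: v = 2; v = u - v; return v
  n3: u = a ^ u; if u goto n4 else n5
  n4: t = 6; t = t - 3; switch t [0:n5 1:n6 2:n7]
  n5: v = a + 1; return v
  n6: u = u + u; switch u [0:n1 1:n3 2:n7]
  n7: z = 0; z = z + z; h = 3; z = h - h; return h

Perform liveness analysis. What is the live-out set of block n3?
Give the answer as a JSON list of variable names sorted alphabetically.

Answer: ["a", "u"]

Working:
Per-block:
  n0 def {t,u} use ∅
  n1 def {a,u} use {u}
  n2 def {v} use {u}
  n3 def {u} use {a,u}
  n4 def {t} use ∅
  n5 def {v} use {a}
  n6 def {u} use {u}
  n7 def {h,z} use ∅

Liveness:
  n0: in=∅ out={u}
  n1: in={u} out={a,u}
  n2: in={u} out=∅
  n3: in={a,u} out={a,u}
  n4: in={a,u} out={a,u}
  n5: in={a} out=∅
  n6: in={a,u} out={a,u}
  n7: in=∅ out=∅

live-out(n3) = ["a", "u"]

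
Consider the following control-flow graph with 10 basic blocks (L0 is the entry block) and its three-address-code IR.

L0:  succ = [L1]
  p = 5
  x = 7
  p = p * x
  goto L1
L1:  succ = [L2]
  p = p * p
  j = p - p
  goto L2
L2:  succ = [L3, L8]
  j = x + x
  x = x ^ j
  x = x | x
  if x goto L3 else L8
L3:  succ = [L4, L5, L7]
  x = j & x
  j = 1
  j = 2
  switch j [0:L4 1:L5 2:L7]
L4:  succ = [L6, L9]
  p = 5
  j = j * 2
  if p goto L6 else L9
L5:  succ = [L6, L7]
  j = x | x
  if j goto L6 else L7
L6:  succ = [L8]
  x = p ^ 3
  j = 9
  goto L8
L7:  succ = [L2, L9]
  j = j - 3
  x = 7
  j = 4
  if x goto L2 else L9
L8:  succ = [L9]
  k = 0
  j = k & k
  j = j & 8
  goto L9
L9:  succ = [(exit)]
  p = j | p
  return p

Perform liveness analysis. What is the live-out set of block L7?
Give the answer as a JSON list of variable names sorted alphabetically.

Block summaries:
  L0: {p,x} / ∅
  L1: {j,p} / {p}
  L2: {j,x} / {x}
  L3: {j,x} / {j,x}
  L4: {j,p} / {j}
  L5: {j} / {x}
  L6: {j,x} / {p}
  L7: {j,x} / {j}
  L8: {j,k} / ∅
  L9: {p} / {j,p}

Live sets:
  live L0: ∅→{p,x}
  live L1: {p,x}→{p,x}
  live L2: {p,x}→{j,p,x}
  live L3: {j,p,x}→{j,p,x}
  live L4: {j}→{j,p}
  live L5: {p,x}→{j,p}
  live L6: {p}→{p}
  live L7: {j,p}→{j,p,x}
  live L8: {p}→{j,p}
  live L9: {j,p}→∅

live-out(L7) = ["j", "p", "x"]

Answer: ["j", "p", "x"]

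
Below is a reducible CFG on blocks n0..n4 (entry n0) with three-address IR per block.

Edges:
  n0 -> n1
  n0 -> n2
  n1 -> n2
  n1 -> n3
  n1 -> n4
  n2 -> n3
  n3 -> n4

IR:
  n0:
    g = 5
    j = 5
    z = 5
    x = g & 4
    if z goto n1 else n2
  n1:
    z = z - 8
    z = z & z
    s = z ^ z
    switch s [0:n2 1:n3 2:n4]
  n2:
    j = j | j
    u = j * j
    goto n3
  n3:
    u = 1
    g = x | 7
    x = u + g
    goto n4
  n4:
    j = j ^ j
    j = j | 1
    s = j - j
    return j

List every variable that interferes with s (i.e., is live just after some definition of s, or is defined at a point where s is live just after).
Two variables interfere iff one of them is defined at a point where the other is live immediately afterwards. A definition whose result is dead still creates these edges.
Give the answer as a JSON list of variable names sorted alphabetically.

Answer: ["j", "x"]

Analysis:
Block summaries:
  n0: {g,j,x,z} / ∅
  n1: {s,z} / {z}
  n2: {j,u} / {j}
  n3: {g,u,x} / {x}
  n4: {j,s} / {j}

Liveness:
  live n0: ∅→{j,x,z}
  live n1: {j,x,z}→{j,x}
  live n2: {j,x}→{j,x}
  live n3: {j,x}→{j}
  live n4: {j}→∅

Interfere edges:
  g — {j,u,z}
  j — {g,s,u,x,z}
  s — {j,x}
  u — {g,j,x}
  x — {j,s,u,z}
  z — {g,j,x}

N(s) = ["j", "x"]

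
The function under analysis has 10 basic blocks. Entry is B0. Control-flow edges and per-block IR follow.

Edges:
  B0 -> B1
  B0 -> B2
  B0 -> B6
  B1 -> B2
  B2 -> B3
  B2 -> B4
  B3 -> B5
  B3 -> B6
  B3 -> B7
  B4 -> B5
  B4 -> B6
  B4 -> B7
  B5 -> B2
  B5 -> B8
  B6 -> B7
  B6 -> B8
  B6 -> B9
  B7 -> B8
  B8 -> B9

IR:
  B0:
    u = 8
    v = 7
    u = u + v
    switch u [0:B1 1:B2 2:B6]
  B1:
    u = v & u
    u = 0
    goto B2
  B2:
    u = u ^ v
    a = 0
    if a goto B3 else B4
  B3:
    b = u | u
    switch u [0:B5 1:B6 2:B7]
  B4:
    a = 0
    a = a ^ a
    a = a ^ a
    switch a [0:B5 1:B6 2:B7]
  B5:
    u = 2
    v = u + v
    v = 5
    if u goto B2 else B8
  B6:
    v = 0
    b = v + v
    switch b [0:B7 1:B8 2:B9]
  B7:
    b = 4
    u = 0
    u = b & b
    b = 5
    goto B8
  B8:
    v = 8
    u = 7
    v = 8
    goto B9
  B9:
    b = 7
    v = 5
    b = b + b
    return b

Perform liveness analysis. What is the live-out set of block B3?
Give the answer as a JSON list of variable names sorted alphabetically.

Answer: ["v"]

Derivation:
Block summaries:
  B0 def {u,v} use ∅
  B1 def {u} use {u,v}
  B2 def {a,u} use {u,v}
  B3 def {b} use {u}
  B4 def {a} use ∅
  B5 def {u,v} use {v}
  B6 def {b,v} use ∅
  B7 def {b,u} use ∅
  B8 def {u,v} use ∅
  B9 def {b,v} use ∅

Backward fixpoint:
  B0: in=∅ out={u,v}
  B1: in={u,v} out={u,v}
  B2: in={u,v} out={u,v}
  B3: in={u,v} out={v}
  B4: in={v} out={v}
  B5: in={v} out={u,v}
  B6: in=∅ out=∅
  B7: in=∅ out=∅
  B8: in=∅ out=∅
  B9: in=∅ out=∅

live-out(B3) = ["v"]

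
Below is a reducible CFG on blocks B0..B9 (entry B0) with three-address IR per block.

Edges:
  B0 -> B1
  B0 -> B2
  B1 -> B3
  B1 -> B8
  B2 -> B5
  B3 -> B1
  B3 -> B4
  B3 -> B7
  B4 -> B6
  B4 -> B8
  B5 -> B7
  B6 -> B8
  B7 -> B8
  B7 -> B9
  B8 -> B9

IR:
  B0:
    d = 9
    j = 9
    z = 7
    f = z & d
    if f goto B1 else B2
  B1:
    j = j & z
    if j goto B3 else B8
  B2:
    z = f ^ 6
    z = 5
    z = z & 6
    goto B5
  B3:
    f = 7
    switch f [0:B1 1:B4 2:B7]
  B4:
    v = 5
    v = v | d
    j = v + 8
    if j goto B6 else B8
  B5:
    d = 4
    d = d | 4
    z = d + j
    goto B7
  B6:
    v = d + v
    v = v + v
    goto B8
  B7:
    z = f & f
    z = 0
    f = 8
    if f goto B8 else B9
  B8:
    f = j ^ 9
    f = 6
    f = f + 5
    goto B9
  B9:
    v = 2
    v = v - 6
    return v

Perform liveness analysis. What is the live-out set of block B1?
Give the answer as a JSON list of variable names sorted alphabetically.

Answer: ["d", "j", "z"]

Working:
def/use:
  B0: def={d,f,j,z} ue=∅
  B1: def={j} ue={j,z}
  B2: def={z} ue={f}
  B3: def={f} ue=∅
  B4: def={j,v} ue={d}
  B5: def={d,z} ue={j}
  B6: def={v} ue={d,v}
  B7: def={f,z} ue={f}
  B8: def={f} ue={j}
  B9: def={v} ue=∅

Live sets:
  B0 li=∅ lo={d,f,j,z}
  B1 li={d,j,z} lo={d,j,z}
  B2 li={f,j} lo={f,j}
  B3 li={d,j,z} lo={d,f,j,z}
  B4 li={d} lo={d,j,v}
  B5 li={f,j} lo={f,j}
  B6 li={d,j,v} lo={j}
  B7 li={f,j} lo={j}
  B8 li={j} lo=∅
  B9 li=∅ lo=∅

live-out(B1) = ["d", "j", "z"]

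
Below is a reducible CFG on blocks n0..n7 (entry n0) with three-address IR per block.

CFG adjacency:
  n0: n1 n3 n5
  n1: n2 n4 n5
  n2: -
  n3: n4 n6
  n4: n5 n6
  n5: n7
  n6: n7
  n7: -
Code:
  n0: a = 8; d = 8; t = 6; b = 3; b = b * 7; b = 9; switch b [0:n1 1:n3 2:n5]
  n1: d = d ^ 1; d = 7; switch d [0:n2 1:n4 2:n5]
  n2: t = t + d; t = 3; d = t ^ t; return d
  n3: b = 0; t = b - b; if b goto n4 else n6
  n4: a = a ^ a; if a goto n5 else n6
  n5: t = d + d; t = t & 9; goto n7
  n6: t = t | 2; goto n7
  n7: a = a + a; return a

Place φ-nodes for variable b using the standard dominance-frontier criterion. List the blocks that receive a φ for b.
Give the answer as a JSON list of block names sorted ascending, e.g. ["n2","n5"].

Answer: ["n4", "n5", "n6", "n7"]

Working:
idom tree: n1←n0 n2←n1 n3←n0 n4←n0 n5←n0 n6←n0 n7←n0
Join-block Dom:
  n4: preds {n1,n3}: {n0,n1} ∩ {n0,n3} = {n0}; idom=n0
  n5: preds {n0,n1,n4}: {n0} ∩ {n0,n1} ∩ {n0,n4} = {n0}; idom=n0
  n6: preds {n3,n4}: {n0,n3} ∩ {n0,n4} = {n0}; idom=n0
  n7: preds {n5,n6}: {n0,n5} ∩ {n0,n6} = {n0}; idom=n0

DF derivation:
  n4←n1: walk n1 to n0
  n4←n3: walk n3 to n0
  n5←n0: walk · to n0
  n5←n1: walk n1 to n0
  n5←n4: walk n4 to n0
  n6←n3: walk n3 to n0
  n6←n4: walk n4 to n0
  n7←n5: walk n5 to n0
  n7←n6: walk n6 to n0
  n0 → ∅
  n1 → {n4,n5}
  n2 → ∅
  n3 → {n4,n6}
  n4 → {n5,n6}
  n5 → {n7}
  n6 → {n7}
  n7 → ∅

φ for b: defs {n0,n3}
  DF⁺ = {n4,n5,n6,n7}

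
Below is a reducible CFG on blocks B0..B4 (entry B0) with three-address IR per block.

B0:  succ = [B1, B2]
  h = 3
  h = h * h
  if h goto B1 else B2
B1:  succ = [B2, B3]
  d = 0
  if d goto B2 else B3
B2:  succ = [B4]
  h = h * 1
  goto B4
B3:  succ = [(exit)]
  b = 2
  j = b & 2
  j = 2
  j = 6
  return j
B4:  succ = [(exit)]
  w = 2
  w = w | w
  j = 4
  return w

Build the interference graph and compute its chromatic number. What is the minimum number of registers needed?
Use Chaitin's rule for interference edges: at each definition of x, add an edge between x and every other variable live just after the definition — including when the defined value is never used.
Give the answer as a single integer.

Answer: 2

Working:
def/use:
  B0 def {h} use ∅
  B1 def {d} use ∅
  B2 def {h} use {h}
  B3 def {b,j} use ∅
  B4 def {j,w} use ∅

Live sets:
  live B0: ∅→{h}
  live B1: {h}→{h}
  live B2: {h}→∅
  live B3: ∅→∅
  live B4: ∅→∅

Interference:
  b — ∅
  d — {h}
  h — {d}
  j — {w}
  w — {j}

Colouring:
  lower bound: {d,h} mutually conflict ⇒ χ ≥ 2
  2-colouring: c0={b,d,j}  c1={h,w}
  χ = 2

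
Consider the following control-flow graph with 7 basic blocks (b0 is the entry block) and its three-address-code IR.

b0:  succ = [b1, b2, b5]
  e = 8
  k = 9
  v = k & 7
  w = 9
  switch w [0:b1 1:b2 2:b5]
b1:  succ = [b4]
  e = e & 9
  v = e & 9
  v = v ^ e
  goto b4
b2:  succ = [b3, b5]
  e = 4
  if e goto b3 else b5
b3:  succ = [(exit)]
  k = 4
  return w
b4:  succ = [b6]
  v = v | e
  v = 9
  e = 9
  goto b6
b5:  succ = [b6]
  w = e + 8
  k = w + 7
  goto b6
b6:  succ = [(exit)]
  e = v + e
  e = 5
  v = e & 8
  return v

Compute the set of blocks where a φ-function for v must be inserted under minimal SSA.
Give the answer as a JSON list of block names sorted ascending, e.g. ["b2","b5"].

Answer: ["b6"]

Working:
idom tree: b1←b0 b2←b0 b3←b2 b4←b1 b5←b0 b6←b0
Join-block Dom:
  b5: preds {b0,b2}: {b0} ∩ {b0,b2} = {b0}; idom=b0
  b6: preds {b4,b5}: {b0,b1,b4} ∩ {b0,b5} = {b0}; idom=b0

DF derivation:
  join b5 pred b0: · stop@b0
  join b5 pred b2: b2 stop@b0
  join b6 pred b4: b4→b1 stop@b0
  join b6 pred b5: b5 stop@b0
  b0 → ∅
  b1 → {b6}
  b2 → {b5}
  b3 → ∅
  b4 → {b6}
  b5 → {b6}
  b6 → ∅

φ for v: defs {b0,b1,b4,b6}
  DF⁺ = {b6}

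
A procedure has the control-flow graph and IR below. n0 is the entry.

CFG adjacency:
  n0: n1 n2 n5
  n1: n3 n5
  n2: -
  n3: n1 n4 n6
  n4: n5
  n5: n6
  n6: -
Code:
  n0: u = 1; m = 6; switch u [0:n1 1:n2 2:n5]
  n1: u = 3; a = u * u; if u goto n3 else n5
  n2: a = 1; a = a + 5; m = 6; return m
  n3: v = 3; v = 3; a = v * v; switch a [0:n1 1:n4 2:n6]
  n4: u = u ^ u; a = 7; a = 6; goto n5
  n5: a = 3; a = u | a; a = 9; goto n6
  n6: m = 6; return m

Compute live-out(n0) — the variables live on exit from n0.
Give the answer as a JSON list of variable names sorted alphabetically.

def/use:
  n0: {m,u} / ∅
  n1: {a,u} / ∅
  n2: {a,m} / ∅
  n3: {a,v} / ∅
  n4: {a,u} / {u}
  n5: {a} / {u}
  n6: {m} / ∅

Backward fixpoint:
  live n0: ∅→{u}
  live n1: ∅→{u}
  live n2: ∅→∅
  live n3: {u}→{u}
  live n4: {u}→{u}
  live n5: {u}→∅
  live n6: ∅→∅

live-out(n0) = ["u"]

Answer: ["u"]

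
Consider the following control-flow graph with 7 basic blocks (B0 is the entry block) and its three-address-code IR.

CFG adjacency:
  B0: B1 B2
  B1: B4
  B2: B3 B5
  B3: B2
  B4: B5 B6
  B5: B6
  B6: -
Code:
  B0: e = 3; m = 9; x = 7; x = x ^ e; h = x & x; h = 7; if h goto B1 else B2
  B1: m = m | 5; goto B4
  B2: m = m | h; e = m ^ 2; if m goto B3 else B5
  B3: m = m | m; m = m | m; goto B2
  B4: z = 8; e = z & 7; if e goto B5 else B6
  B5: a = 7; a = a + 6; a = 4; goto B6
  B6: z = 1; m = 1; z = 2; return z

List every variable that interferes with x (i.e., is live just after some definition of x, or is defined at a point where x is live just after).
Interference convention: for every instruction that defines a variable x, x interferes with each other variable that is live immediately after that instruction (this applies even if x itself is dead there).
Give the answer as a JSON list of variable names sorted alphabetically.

Answer: ["e", "m"]

Working:
Per-block:
  B0: def={e,h,m,x} ue=∅
  B1: def={m} ue={m}
  B2: def={e,m} ue={h,m}
  B3: def={m} ue={m}
  B4: def={e,z} ue=∅
  B5: def={a} ue=∅
  B6: def={m,z} ue=∅

Liveness:
  B0 li=∅ lo={h,m}
  B1 li={m} lo=∅
  B2 li={h,m} lo={h,m}
  B3 li={h,m} lo={h,m}
  B4 li=∅ lo=∅
  B5 li=∅ lo=∅
  B6 li=∅ lo=∅

Interfere edges:
  a — ∅
  e — {h,m,x}
  h — {e,m}
  m — {e,h,x}
  x — {e,m}
  z — ∅

N(x) = ["e", "m"]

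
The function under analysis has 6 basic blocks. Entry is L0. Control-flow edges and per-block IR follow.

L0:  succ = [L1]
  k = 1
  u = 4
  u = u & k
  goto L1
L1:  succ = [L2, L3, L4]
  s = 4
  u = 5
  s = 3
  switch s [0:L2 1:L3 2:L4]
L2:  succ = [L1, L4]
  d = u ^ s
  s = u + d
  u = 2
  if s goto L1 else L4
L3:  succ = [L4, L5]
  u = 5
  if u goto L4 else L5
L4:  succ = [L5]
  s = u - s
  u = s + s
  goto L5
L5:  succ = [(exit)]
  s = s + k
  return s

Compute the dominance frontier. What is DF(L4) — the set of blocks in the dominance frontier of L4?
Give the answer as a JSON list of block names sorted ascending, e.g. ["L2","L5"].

Answer: ["L5"]

Analysis:
idom tree: L1←L0 L2←L1 L3←L1 L4←L1 L5←L1
Dom∩ at merges:
  L1: preds {L0,L2}: {L0} ∩ {L0,L1,L2} = {L0}; idom=L0
  L4: preds {L1,L2,L3}: {L0,L1} ∩ {L0,L1,L2} ∩ {L0,L1,L3} = {L0,L1}; idom=L1
  L5: preds {L3,L4}: {L0,L1,L3} ∩ {L0,L1,L4} = {L0,L1}; idom=L1

DF derivation:
  L1←L0: walk · to L0
  L1←L2: walk L2→L1 to L0
  L4←L1: walk · to L1
  L4←L2: walk L2 to L1
  L4←L3: walk L3 to L1
  L5←L3: walk L3 to L1
  L5←L4: walk L4 to L1
  L0 → ∅
  L1 → {L1}
  L2 → {L1,L4}
  L3 → {L4,L5}
  L4 → {L5}
  L5 → ∅

DF(L4) = ["L5"]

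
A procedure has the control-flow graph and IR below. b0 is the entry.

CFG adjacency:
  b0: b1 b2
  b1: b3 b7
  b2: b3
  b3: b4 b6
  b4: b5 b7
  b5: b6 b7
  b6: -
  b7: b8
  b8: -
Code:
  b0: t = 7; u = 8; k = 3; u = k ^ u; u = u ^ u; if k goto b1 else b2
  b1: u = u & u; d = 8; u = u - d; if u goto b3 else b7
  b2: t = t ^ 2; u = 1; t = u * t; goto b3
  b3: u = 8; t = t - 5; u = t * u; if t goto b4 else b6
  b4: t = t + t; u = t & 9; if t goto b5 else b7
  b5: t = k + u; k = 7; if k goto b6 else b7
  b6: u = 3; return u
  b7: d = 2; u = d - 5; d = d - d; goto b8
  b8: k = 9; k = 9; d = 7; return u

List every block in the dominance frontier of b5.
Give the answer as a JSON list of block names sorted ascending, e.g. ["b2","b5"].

Answer: ["b6", "b7"]

Working:
idom tree: b1←b0 b2←b0 b3←b0 b4←b3 b5←b4 b6←b3 b7←b0 b8←b7
Join-block Dom:
  b3: preds {b1,b2}: {b0,b1} ∩ {b0,b2} = {b0}; idom=b0
  b6: preds {b3,b5}: {b0,b3} ∩ {b0,b3,b4,b5} = {b0,b3}; idom=b3
  b7: preds {b1,b4,b5}: {b0,b1} ∩ {b0,b3,b4} ∩ {b0,b3,b4,b5} = {b0}; idom=b0

DF derivation:
  b3←b1: walk b1 to b0
  b3←b2: walk b2 to b0
  b6←b3: walk · to b3
  b6←b5: walk b5→b4 to b3
  b7←b1: walk b1 to b0
  b7←b4: walk b4→b3 to b0
  b7←b5: walk b5→b4→b3 to b0
  DF(b0)=∅
  DF(b1)={b3,b7}
  DF(b2)={b3}
  DF(b3)={b7}
  DF(b4)={b6,b7}
  DF(b5)={b6,b7}
  DF(b6)=∅
  DF(b7)=∅
  DF(b8)=∅

DF(b5) = ["b6", "b7"]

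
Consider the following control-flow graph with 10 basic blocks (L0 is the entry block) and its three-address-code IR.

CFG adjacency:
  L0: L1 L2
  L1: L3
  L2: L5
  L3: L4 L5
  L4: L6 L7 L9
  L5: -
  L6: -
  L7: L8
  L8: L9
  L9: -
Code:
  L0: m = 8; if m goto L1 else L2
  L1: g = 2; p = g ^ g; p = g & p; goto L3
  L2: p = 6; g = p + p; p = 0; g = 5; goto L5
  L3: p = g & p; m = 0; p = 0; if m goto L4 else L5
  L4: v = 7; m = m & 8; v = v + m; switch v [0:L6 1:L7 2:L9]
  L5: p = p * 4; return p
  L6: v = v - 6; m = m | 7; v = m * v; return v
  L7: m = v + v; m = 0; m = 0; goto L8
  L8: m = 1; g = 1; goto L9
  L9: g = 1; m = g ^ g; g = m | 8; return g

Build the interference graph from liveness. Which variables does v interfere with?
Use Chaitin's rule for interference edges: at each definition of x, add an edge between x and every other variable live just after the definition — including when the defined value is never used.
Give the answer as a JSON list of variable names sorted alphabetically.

Block summaries:
  L0: def={m} ue=∅
  L1: def={g,p} ue=∅
  L2: def={g,p} ue=∅
  L3: def={m,p} ue={g,p}
  L4: def={m,v} ue={m}
  L5: def={p} ue={p}
  L6: def={m,v} ue={m,v}
  L7: def={m} ue={v}
  L8: def={g,m} ue=∅
  L9: def={g,m} ue=∅

Backward fixpoint:
  L0: in=∅ out=∅
  L1: in=∅ out={g,p}
  L2: in=∅ out={p}
  L3: in={g,p} out={m,p}
  L4: in={m} out={m,v}
  L5: in={p} out=∅
  L6: in={m,v} out=∅
  L7: in={v} out=∅
  L8: in=∅ out=∅
  L9: in=∅ out=∅

Conflict graph:
  g — {p}
  m — {p,v}
  p — {g,m}
  v — {m}

N(v) = ["m"]

Answer: ["m"]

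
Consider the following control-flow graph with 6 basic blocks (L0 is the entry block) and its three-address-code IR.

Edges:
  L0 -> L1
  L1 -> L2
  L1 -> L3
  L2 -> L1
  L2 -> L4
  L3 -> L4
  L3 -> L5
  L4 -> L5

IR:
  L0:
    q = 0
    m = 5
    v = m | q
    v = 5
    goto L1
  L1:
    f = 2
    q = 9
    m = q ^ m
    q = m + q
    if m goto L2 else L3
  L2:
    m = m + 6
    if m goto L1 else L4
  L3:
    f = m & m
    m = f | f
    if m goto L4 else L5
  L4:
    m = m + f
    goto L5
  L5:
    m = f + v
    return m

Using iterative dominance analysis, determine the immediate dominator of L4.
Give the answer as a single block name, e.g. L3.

idom tree: L1←L0 L2←L1 L3←L1 L4←L1 L5←L1
Dom∩ at merges:
  L1: preds {L0,L2}: {L0} ∩ {L0,L1,L2} = {L0}; idom=L0
  L4: preds {L2,L3}: {L0,L1,L2} ∩ {L0,L1,L3} = {L0,L1}; idom=L1
  L5: preds {L3,L4}: {L0,L1,L3} ∩ {L0,L1,L4} = {L0,L1}; idom=L1

idom(L4) = L1

Answer: L1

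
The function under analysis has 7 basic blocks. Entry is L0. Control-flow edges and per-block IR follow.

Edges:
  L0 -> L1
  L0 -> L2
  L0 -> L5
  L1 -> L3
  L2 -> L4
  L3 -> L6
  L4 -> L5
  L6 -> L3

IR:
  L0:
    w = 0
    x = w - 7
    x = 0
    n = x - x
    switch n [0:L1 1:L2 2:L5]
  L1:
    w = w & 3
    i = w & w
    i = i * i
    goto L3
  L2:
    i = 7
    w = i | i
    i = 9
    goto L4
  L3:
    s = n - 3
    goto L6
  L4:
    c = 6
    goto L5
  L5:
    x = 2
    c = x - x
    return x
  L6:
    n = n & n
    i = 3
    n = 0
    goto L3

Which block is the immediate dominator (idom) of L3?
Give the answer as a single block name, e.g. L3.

Answer: L1

Working:
idom tree: L1←L0 L2←L0 L3←L1 L4←L2 L5←L0 L6←L3
Dom at joins:
  L3: preds {L1,L6}: {L0,L1} ∩ {L0,L1,L3,L6} = {L0,L1}; idom=L1
  L5: preds {L0,L4}: {L0} ∩ {L0,L2,L4} = {L0}; idom=L0

idom(L3) = L1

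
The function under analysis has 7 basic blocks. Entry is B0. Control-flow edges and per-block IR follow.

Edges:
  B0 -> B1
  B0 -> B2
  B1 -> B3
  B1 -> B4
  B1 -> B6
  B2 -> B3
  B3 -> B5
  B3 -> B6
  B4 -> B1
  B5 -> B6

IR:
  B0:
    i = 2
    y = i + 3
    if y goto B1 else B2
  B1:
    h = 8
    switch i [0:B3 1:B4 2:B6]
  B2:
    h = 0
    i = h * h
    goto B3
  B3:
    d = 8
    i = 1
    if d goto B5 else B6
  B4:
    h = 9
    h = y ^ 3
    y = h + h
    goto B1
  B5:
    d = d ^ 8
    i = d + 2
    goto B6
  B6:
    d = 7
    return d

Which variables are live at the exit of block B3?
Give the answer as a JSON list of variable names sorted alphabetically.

Per-block:
  B0: {i,y} / ∅
  B1: {h} / {i}
  B2: {h,i} / ∅
  B3: {d,i} / ∅
  B4: {h,y} / {y}
  B5: {d,i} / {d}
  B6: {d} / ∅

Live sets:
  B0 li=∅ lo={i,y}
  B1 li={i,y} lo={i,y}
  B2 li=∅ lo=∅
  B3 li=∅ lo={d}
  B4 li={i,y} lo={i,y}
  B5 li={d} lo=∅
  B6 li=∅ lo=∅

live-out(B3) = ["d"]

Answer: ["d"]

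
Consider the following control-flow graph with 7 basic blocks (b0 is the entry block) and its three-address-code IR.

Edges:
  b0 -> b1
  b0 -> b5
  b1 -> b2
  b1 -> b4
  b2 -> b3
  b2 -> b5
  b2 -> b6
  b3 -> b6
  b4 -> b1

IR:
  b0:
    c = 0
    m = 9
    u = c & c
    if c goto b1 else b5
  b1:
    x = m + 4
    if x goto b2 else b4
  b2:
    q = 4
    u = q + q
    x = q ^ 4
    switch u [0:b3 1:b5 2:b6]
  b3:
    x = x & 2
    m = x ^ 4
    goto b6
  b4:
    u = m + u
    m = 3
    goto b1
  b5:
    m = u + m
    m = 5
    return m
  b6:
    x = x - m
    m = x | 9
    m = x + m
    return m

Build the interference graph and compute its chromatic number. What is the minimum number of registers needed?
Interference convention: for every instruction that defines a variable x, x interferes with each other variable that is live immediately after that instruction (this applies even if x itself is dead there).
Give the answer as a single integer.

Answer: 3

Derivation:
Per-block:
  b0: def={c,m,u} ue=∅
  b1: def={x} ue={m}
  b2: def={q,u,x} ue=∅
  b3: def={m,x} ue={x}
  b4: def={m,u} ue={m,u}
  b5: def={m} ue={m,u}
  b6: def={m,x} ue={m,x}

Live sets:
  b0 li=∅ lo={m,u}
  b1 li={m,u} lo={m,u}
  b2 li={m} lo={m,u,x}
  b3 li={x} lo={m,x}
  b4 li={m,u} lo={m,u}
  b5 li={m,u} lo=∅
  b6 li={m,x} lo=∅

Interference:
  c: {m,u}
  m: {c,q,u,x}
  q: {m,u}
  u: {c,m,q,x}
  x: {m,u}

Chromatic number:
  {c,m,u} pairwise interfere (3-clique) ⇒ χ ≥ 3
  assign c→R2 m→R0 q→R2 u→R1 x→R2 — no edge inside a register ⇒ χ ≤ 3
  χ = 3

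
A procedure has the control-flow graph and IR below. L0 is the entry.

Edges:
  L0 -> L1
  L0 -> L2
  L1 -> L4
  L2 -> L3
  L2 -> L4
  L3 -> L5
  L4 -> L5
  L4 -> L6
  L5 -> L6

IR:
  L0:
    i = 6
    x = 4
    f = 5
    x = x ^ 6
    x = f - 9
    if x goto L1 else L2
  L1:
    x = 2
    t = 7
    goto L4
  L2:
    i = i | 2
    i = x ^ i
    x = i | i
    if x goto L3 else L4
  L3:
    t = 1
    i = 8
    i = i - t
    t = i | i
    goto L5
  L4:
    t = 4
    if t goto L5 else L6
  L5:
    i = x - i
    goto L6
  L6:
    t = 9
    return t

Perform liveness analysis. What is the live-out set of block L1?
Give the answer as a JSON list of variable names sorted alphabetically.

Answer: ["i", "x"]

Derivation:
Block summaries:
  L0 def {f,i,x} use ∅
  L1 def {t,x} use ∅
  L2 def {i,x} use {i,x}
  L3 def {i,t} use ∅
  L4 def {t} use ∅
  L5 def {i} use {i,x}
  L6 def {t} use ∅

Liveness:
  live L0: ∅→{i,x}
  live L1: {i}→{i,x}
  live L2: {i,x}→{i,x}
  live L3: {x}→{i,x}
  live L4: {i,x}→{i,x}
  live L5: {i,x}→∅
  live L6: ∅→∅

live-out(L1) = ["i", "x"]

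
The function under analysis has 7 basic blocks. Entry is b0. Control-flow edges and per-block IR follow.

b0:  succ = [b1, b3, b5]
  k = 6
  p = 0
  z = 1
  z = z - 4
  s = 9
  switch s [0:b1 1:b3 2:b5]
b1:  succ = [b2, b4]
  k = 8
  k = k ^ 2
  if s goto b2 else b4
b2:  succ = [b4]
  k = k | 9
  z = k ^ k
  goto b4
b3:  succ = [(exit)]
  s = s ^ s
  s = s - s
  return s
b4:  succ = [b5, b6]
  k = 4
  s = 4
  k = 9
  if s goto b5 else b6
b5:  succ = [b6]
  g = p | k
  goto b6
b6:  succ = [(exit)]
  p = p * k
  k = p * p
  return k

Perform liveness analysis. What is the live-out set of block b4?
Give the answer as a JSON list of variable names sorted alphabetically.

Block summaries:
  b0 def {k,p,s,z} use ∅
  b1 def {k} use {s}
  b2 def {k,z} use {k}
  b3 def {s} use {s}
  b4 def {k,s} use ∅
  b5 def {g} use {k,p}
  b6 def {k,p} use {k,p}

Liveness:
  b0: in=∅ out={k,p,s}
  b1: in={p,s} out={k,p}
  b2: in={k,p} out={p}
  b3: in={s} out=∅
  b4: in={p} out={k,p}
  b5: in={k,p} out={k,p}
  b6: in={k,p} out=∅

live-out(b4) = ["k", "p"]

Answer: ["k", "p"]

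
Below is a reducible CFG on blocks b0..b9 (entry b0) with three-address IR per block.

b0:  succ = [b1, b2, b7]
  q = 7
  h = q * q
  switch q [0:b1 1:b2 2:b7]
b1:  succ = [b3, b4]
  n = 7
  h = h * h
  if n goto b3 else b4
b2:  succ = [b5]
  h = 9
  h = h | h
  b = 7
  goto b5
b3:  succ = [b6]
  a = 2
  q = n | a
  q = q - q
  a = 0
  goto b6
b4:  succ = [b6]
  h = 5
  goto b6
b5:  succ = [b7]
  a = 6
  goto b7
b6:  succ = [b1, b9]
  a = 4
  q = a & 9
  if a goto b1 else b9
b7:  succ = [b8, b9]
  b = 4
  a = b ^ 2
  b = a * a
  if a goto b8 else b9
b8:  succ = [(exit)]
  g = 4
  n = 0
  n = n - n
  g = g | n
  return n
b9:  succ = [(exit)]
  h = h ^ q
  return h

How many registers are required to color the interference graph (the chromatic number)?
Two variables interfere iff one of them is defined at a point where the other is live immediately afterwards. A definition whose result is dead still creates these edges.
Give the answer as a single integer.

Answer: 4

Derivation:
def/use:
  b0 def {h,q} use ∅
  b1 def {h,n} use {h}
  b2 def {b,h} use ∅
  b3 def {a,q} use {n}
  b4 def {h} use ∅
  b5 def {a} use ∅
  b6 def {a,q} use ∅
  b7 def {a,b} use ∅
  b8 def {g,n} use ∅
  b9 def {h} use {h,q}

Liveness:
  b0 li=∅ lo={h,q}
  b1 li={h} lo={h,n}
  b2 li={q} lo={h,q}
  b3 li={h,n} lo={h}
  b4 li=∅ lo={h}
  b5 li={h,q} lo={h,q}
  b6 li={h} lo={h,q}
  b7 li={h,q} lo={h,q}
  b8 li=∅ lo=∅
  b9 li={h,q} lo=∅

Interfere edges:
  a — {b,h,n,q}
  b — {a,h,q}
  g — {n}
  h — {a,b,n,q}
  n — {a,g,h}
  q — {a,b,h}

Chromatic number:
  {a,b,h,q} pairwise interfere (4-clique) ⇒ χ ≥ 4
  4-colouring: c0={a,g}  c1={h}  c2={b,n}  c3={q}
  χ = 4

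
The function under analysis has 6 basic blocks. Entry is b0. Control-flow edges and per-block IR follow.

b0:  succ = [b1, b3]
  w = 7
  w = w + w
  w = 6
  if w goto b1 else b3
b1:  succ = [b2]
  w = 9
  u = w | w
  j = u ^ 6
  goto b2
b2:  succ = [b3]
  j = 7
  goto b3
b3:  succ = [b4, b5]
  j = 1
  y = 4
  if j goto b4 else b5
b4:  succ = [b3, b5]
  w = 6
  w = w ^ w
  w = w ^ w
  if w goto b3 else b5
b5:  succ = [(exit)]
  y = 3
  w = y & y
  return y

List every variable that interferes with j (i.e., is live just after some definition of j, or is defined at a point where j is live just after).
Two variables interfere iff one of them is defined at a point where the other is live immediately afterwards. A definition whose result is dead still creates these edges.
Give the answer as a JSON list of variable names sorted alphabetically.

Answer: ["y"]

Working:
Per-block:
  b0 def {w} use ∅
  b1 def {j,u,w} use ∅
  b2 def {j} use ∅
  b3 def {j,y} use ∅
  b4 def {w} use ∅
  b5 def {w,y} use ∅

Backward fixpoint:
  b0 li=∅ lo=∅
  b1 li=∅ lo=∅
  b2 li=∅ lo=∅
  b3 li=∅ lo=∅
  b4 li=∅ lo=∅
  b5 li=∅ lo=∅

Interfere edges:
  j — {y}
  u — ∅
  w — {y}
  y — {j,w}

N(j) = ["y"]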